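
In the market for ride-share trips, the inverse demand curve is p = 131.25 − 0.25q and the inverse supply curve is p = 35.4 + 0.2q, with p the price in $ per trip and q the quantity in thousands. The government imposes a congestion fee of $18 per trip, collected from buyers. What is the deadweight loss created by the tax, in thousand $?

Inverting to q(p) form: qd = 525 − 4p; qs = 5p − 177.
Without the tax, 525 − 4p = 5p − 177 gives 9p = 702, so p* = $78 and q* = 213.
With the tax collected from buyers, demand (in seller-price terms) shifts: qd = 525 − 4(p + 18).
New equilibrium: buyers pay $88, producers receive $70, q = 173. (Wedge: pb − ps = 18.)
Quantity falls by |ΔQ| = |213 − 173| = 40.
DWL = ½ · t · |ΔQ| = ½ · 18 · 40 = $360.

Deadweight loss = $360 thousand.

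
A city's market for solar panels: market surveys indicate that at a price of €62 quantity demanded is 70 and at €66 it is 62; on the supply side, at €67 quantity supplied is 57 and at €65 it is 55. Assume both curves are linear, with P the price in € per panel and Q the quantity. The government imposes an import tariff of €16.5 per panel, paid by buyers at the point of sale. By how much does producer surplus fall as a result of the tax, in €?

Demand slope: (62 − 70)/(66 − 62) = -2, so Qd = 194 − 2P.
Supply slope: (55 − 57)/(65 − 67) = 1, so Qs = P − 10.
Without the tax, 194 − 2P = P − 10 gives 3P = 204, so P* = €68 and Q* = 58.
With the tax collected from buyers, demand (in seller-price terms) shifts: Qd = 194 − 2(P + 16.5).
New equilibrium: buyers pay €73.5, producers receive €57, Q = 47. (Wedge: Pb − Ps = 16.5.)
ΔPS is the trapezoid between Q = 47 and Q = 58 of height €11: ½ · (58 + 47) · 11 = €577.5.

Producer surplus falls by €577.5.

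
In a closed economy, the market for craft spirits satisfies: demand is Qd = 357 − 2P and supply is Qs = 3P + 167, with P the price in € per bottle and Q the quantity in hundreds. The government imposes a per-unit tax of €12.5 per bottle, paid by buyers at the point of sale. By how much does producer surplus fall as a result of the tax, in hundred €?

Before the tax: set 357 − 2P = 3P + 167 → P* = €38, Q* = 281.
With the tax collected from buyers, demand (in seller-price terms) shifts: Qd = 357 − 2(P + 12.5).
New equilibrium: buyers pay €45.5, suppliers receive €33, Q = 266. (Wedge: Pb − Ps = 12.5.)
ΔPS is the trapezoid between Q = 266 and Q = 281 of height €5: ½ · (281 + 266) · 5 = €1367.5.

Producer surplus falls by €1367.5 hundred.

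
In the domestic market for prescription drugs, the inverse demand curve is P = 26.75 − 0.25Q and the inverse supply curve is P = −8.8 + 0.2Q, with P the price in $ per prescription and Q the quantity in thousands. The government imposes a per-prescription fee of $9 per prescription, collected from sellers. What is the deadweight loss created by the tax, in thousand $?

Deadweight loss = $90 thousand.

Inverting to Q(P) form: Qd = 107 − 4P; Qs = 5P + 44.
Without the tax, 107 − 4P = 5P + 44 gives 9P = 63, so P* = $7 and Q* = 79.
With the tax collected from sellers, supply shifts: Qs = 5(P − 9) + 44.
New equilibrium: consumers pay $12, sellers receive $3, Q = 59. (Wedge: Pb − Ps = 9.)
Quantity falls by |ΔQ| = |79 − 59| = 20.
DWL = ½ · t · |ΔQ| = ½ · 9 · 20 = $90.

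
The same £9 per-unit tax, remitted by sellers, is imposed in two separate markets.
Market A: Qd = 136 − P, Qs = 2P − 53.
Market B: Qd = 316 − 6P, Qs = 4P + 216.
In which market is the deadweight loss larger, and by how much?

Market A: pre-tax P* = £63, Q* = 73; post-tax Q = 67; deadweight loss = £27.
Market B: pre-tax P* = £10, Q* = 256; post-tax Q = 234.4; deadweight loss = £97.2.
Difference: £27 vs £97.2 → market B is larger by £70.2.

Market B, by £70.2.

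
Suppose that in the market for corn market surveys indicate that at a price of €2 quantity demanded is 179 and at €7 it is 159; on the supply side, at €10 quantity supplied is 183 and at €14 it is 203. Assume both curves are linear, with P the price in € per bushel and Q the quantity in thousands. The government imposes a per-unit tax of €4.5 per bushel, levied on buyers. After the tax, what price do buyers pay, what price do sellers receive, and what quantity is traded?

Demand slope: (159 − 179)/(7 − 2) = -4, so Qd = 187 − 4P.
Supply slope: (203 − 183)/(14 − 10) = 5, so Qs = 5P + 133.
Without the tax, 187 − 4P = 5P + 133 gives 9P = 54, so P* = €6 and Q* = 163.
With the tax collected from buyers, demand (in seller-price terms) shifts: Qd = 187 − 4(P + 4.5).
New equilibrium: buyers pay €8.5, sellers receive €4, Q = 153. (Wedge: Pb − Ps = 4.5.)

Buyers pay €8.5; sellers receive €4; quantity = 153.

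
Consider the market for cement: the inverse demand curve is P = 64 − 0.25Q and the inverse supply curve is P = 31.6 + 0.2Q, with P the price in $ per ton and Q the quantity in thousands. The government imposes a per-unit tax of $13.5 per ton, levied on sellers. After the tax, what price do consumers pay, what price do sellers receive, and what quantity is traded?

Consumers pay $53.5; sellers receive $40; quantity = 42.

Inverting to Q(P) form: Qd = 256 − 4P; Qs = 5P − 158.
Without the tax, 256 − 4P = 5P − 158 gives 9P = 414, so P* = $46 and Q* = 72.
With the tax collected from sellers, supply shifts: Qs = 5(P − 13.5) − 158.
New equilibrium: consumers pay $53.5, sellers receive $40, Q = 42. (Wedge: Pb − Ps = 13.5.)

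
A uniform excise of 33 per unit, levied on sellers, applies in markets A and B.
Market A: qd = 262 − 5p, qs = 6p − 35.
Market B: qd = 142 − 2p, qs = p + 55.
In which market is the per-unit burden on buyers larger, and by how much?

Market A: pre-tax p* = 27, q* = 127; post-tax q = 37; per-unit burden on buyers = 18.
Market B: pre-tax p* = 29, q* = 84; post-tax q = 62; per-unit burden on buyers = 11.
Difference: 18 vs 11 → market A is larger by 7.

Market A, by 7.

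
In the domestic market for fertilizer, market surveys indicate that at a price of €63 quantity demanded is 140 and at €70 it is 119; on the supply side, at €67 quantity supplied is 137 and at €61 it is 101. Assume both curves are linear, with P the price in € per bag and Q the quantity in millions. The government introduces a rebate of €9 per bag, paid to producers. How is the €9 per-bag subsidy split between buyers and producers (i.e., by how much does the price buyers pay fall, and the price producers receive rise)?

Buyers gain €6 per bag; producers gain €3 per bag.

Demand slope: (119 − 140)/(70 − 63) = -3, so Qd = 329 − 3P.
Supply slope: (101 − 137)/(61 − 67) = 6, so Qs = 6P − 265.
Without the subsidy, 329 − 3P = 6P − 265 gives 9P = 594, so P* = €66 and Q* = 131.
With a per-unit subsidy paid to producers, each receives P + 9 per unit sold, so supply becomes Qs = 6(P + 9) − 265.
Solving gives Q = 149 with buyers paying €60 and producers receiving €69 (the €9 wedge).
Gain to buyers: €6; to producers: €3. (They sum to €9.)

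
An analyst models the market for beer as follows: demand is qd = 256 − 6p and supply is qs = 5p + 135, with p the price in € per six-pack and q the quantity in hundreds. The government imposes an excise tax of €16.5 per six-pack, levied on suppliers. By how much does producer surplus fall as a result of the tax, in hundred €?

Producer surplus falls by €1507.5 hundred.

Before the tax: set 256 − 6p = 5p + 135 → p* = €11, q* = 190.
With the tax collected from suppliers, supply shifts: qs = 5(p − 16.5) + 135.
New equilibrium: consumers pay €18.5, suppliers receive €2, q = 145. (Wedge: pb − ps = 16.5.)
ΔPS is the trapezoid between Q = 145 and Q = 190 of height €9: ½ · (190 + 145) · 9 = €1507.5.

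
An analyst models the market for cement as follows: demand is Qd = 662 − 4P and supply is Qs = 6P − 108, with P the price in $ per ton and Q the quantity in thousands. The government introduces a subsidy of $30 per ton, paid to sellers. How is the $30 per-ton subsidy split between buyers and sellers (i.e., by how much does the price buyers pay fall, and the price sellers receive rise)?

Buyers gain $18 per ton; sellers gain $12 per ton.

Without the subsidy, 662 − 4P = 6P − 108 gives 10P = 770, so P* = $77 and Q* = 354.
With a per-unit subsidy paid to sellers, each receives P + 30 per unit sold, so supply becomes Qs = 6(P + 30) − 108.
New equilibrium: buyers pay $59, sellers receive $89, Q = 426. (Wedge: Pb − Ps = −30.)
Gain to buyers: $18; to sellers: $12. (They sum to $30.)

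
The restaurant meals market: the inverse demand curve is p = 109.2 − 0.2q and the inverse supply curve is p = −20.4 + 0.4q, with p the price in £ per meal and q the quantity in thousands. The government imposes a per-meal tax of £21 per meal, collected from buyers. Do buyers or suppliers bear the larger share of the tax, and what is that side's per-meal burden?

Rewrite in direct form: qd = 546 − 5p and qs = 2.5p + 51.
Before the tax: set 546 − 5p = 2.5p + 51 → p* = £66, q* = 216.
With the tax collected from buyers, demand (in seller-price terms) shifts: qd = 546 − 5(p + 21).
Solving gives q = 181 with buyers paying £73 and suppliers receiving £52 (the £21 wedge).
Per-meal burden: buyers £7, suppliers £14.
Suppliers take the larger share because supply is less price-elastic here (demand slope 5 vs supply slope 2.5).
The less price-elastic side of the market bears the larger share of a per-unit tax.

Suppliers bear the larger share: £14 per meal.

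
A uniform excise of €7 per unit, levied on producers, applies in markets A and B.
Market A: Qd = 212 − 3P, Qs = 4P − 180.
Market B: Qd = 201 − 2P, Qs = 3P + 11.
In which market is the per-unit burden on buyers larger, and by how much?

Market B, by €0.2.

Market A: pre-tax P* = €56, Q* = 44; post-tax Q = 32; per-unit burden on buyers = €4.
Market B: pre-tax P* = €38, Q* = 125; post-tax Q = 116.6; per-unit burden on buyers = €4.2.
Difference: €4 vs €4.2 → market B is larger by €0.2.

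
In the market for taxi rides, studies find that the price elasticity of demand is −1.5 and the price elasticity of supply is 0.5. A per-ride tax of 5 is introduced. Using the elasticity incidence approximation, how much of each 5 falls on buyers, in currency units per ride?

Buyers bear ≈ 1.25 per ride.

Incidence ratio: buyers' share ≈ εs / (εs + |εd|) = 0.5 / (0.5 + 1.5) = 0.25.
So buyers bear ≈ 0.25 × 5 = 1.25; sellers bear 3.75.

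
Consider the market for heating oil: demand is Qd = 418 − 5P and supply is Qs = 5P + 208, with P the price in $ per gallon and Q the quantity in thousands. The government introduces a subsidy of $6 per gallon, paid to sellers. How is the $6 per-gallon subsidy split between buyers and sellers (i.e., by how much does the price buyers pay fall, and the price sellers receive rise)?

Buyers gain $3 per gallon; sellers gain $3 per gallon.

Without the subsidy, 418 − 5P = 5P + 208 gives 10P = 210, so P* = $21 and Q* = 313.
With a per-unit subsidy paid to sellers, each receives P + 6 per unit sold, so supply becomes Qs = 5(P + 6) + 208.
Solving gives Q = 328 with buyers paying $18 and sellers receiving $24 (the $6 wedge).
Gain to buyers: $3; to sellers: $3. (They sum to $6.)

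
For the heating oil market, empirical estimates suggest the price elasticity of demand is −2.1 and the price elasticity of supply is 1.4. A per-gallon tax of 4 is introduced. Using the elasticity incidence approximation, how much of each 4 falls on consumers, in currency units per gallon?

Consumers bear ≈ 1.6 per gallon.

Incidence ratio: consumers' share ≈ εs / (εs + |εd|) = 1.4 / (1.4 + 2.1) = 0.4.
So consumers bear ≈ 0.4 × 4 = 1.6; suppliers bear 2.4.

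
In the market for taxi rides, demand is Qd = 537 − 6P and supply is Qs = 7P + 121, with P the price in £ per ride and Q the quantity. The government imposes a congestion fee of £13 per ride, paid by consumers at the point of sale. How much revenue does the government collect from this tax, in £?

Tax revenue = £3939.

Without the tax, 537 − 6P = 7P + 121 gives 13P = 416, so P* = £32 and Q* = 345.
With the tax collected from consumers, demand (in seller-price terms) shifts: Qd = 537 − 6(P + 13).
New equilibrium: consumers pay £39, suppliers receive £26, Q = 303. (Wedge: Pb − Ps = 13.)
Revenue = t · Q = 13 · 303 = £3939.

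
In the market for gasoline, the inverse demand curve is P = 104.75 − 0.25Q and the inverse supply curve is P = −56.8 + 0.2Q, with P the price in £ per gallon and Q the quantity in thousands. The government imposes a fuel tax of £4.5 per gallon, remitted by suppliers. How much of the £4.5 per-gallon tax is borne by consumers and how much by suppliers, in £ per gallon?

Inverting to Q(P) form: Qd = 419 − 4P; Qs = 5P + 284.
Without the tax, 419 − 4P = 5P + 284 gives 9P = 135, so P* = £15 and Q* = 359.
With the tax collected from suppliers, supply shifts: Qs = 5(P − 4.5) + 284.
Solving gives Q = 349 with consumers paying £17.5 and suppliers receiving £13 (the £4.5 wedge).
Burden on consumers: £2.5; on suppliers: £2. (They sum to £4.5.)
The less price-elastic side of the market bears the larger share of a per-unit tax.

Consumers bear £2.5 per gallon; suppliers bear £2 per gallon.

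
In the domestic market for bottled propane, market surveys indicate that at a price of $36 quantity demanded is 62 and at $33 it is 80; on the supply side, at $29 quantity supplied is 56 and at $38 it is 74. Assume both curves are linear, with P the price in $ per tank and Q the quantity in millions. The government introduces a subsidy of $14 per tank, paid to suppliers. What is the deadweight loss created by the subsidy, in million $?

Demand slope: (80 − 62)/(33 − 36) = -6, so Qd = 278 − 6P.
Supply slope: (74 − 56)/(38 − 29) = 2, so Qs = 2P − 2.
Without the subsidy, 278 − 6P = 2P − 2 gives 8P = 280, so P* = $35 and Q* = 68.
With a per-unit subsidy paid to suppliers, each receives P + 14 per unit sold, so supply becomes Qs = 2(P + 14) − 2.
New equilibrium: consumers pay $31.5, suppliers receive $45.5, Q = 89. (Wedge: Pb − Ps = −14.)
Quantity rises by |ΔQ| = |68 − 89| = 21.
DWL = ½ · t · |ΔQ| = ½ · 14 · 21 = $147.

Deadweight loss = $147 million.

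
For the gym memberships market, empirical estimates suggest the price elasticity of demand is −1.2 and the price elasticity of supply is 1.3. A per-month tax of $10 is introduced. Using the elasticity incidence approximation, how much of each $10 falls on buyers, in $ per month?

Incidence ratio: buyers' share ≈ εs / (εs + |εd|) = 1.3 / (1.3 + 1.2) = 0.52.
So buyers bear ≈ 0.52 × $10 = $5.2; producers bear $4.8.

Buyers bear ≈ $5.2 per month.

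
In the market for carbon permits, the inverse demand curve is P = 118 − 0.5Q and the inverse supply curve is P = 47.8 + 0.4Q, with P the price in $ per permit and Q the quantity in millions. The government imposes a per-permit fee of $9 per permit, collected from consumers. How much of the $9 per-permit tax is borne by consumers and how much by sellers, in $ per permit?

Consumers bear $5 per permit; sellers bear $4 per permit.

Inverting to Q(P) form: Qd = 236 − 2P; Qs = 2.5P − 119.5.
Without the tax, 236 − 2P = 2.5P − 119.5 gives 4.5P = 355.5, so P* = $79 and Q* = 78.
With the tax collected from consumers, demand (in seller-price terms) shifts: Qd = 236 − 2(P + 9).
Solving gives Q = 68 with consumers paying $84 and sellers receiving $75 (the $9 wedge).
Burden on consumers: $5; on sellers: $4. (They sum to $9.)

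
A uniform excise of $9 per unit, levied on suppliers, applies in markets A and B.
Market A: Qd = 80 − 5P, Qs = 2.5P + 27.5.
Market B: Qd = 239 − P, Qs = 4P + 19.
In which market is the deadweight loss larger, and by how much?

Market A: pre-tax P* = $7, Q* = 45; post-tax Q = 30; deadweight loss = $67.5.
Market B: pre-tax P* = $44, Q* = 195; post-tax Q = 187.8; deadweight loss = $32.4.
Difference: $67.5 vs $32.4 → market A is larger by $35.1.

Market A, by $35.1.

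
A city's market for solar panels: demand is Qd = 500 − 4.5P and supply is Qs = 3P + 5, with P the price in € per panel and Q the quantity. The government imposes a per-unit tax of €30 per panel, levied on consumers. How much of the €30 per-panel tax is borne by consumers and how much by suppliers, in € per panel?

Consumers bear €12 per panel; suppliers bear €18 per panel.

Without the tax, 500 − 4.5P = 3P + 5 gives 7.5P = 495, so P* = €66 and Q* = 203.
With the tax collected from consumers, demand (in seller-price terms) shifts: Qd = 500 − 4.5(P + 30).
Solving gives Q = 149 with consumers paying €78 and suppliers receiving €48 (the €30 wedge).
Burden on consumers: €12; on suppliers: €18. (They sum to €30.)
The less price-elastic side of the market bears the larger share of a per-unit tax.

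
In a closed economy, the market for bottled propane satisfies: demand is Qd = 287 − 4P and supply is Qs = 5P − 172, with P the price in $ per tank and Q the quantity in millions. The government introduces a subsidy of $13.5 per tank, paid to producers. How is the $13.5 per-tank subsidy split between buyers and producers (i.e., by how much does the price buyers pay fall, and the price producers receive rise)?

Buyers gain $7.5 per tank; producers gain $6 per tank.

Without the subsidy, 287 − 4P = 5P − 172 gives 9P = 459, so P* = $51 and Q* = 83.
With a per-unit subsidy paid to producers, each receives P + 13.5 per unit sold, so supply becomes Qs = 5(P + 13.5) − 172.
New equilibrium: buyers pay $43.5, producers receive $57, Q = 113. (Wedge: Pb − Ps = −13.5.)
Gain to buyers: $7.5; to producers: $6. (They sum to $13.5.)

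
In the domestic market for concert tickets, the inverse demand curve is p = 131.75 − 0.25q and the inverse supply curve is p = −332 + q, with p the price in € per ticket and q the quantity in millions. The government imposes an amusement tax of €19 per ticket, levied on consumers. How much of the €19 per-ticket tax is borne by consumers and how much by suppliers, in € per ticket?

Consumers bear €3.8 per ticket; suppliers bear €15.2 per ticket.

Inverting to q(p) form: qd = 527 − 4p; qs = p + 332.
Without the tax, 527 − 4p = p + 332 gives 5p = 195, so p* = €39 and q* = 371.
With the tax collected from consumers, demand (in seller-price terms) shifts: qd = 527 − 4(p + 19).
New equilibrium: consumers pay €42.8, suppliers receive €23.8, q = 355.8. (Wedge: pb − ps = 19.)
Burden on consumers: €3.8; on suppliers: €15.2. (They sum to €19.)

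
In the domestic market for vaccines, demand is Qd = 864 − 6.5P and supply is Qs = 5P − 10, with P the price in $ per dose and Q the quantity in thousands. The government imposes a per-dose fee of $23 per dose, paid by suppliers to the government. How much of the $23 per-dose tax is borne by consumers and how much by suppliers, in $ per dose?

Consumers bear $10 per dose; suppliers bear $13 per dose.

Before the tax: set 864 − 6.5P = 5P − 10 → P* = $76, Q* = 370.
With the tax collected from suppliers, supply shifts: Qs = 5(P − 23) − 10.
New equilibrium: consumers pay $86, suppliers receive $63, Q = 305. (Wedge: Pb − Ps = 23.)
Burden on consumers: $10; on suppliers: $13. (They sum to $23.)
The less price-elastic side of the market bears the larger share of a per-unit tax.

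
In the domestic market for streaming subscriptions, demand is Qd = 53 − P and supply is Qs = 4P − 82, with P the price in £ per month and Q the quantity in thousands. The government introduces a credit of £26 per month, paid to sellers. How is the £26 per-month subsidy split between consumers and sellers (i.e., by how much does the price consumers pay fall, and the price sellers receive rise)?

Consumers gain £20.8 per month; sellers gain £5.2 per month.

Without the subsidy, 53 − P = 4P − 82 gives 5P = 135, so P* = £27 and Q* = 26.
With a per-unit subsidy paid to sellers, each receives P + 26 per unit sold, so supply becomes Qs = 4(P + 26) − 82.
New equilibrium: consumers pay £6.2, sellers receive £32.2, Q = 46.8. (Wedge: Pb − Ps = −26.)
Gain to consumers: £20.8; to sellers: £5.2. (They sum to £26.)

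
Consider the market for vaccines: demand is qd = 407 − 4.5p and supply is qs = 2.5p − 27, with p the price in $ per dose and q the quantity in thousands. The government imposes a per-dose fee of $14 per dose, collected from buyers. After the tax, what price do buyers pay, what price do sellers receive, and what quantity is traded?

Buyers pay $67; sellers receive $53; quantity = 105.5.

Before the tax: set 407 − 4.5p = 2.5p − 27 → p* = $62, q* = 128.
With the tax collected from buyers, demand (in seller-price terms) shifts: qd = 407 − 4.5(p + 14).
Solving gives q = 105.5 with buyers paying $67 and sellers receiving $53 (the $14 wedge).
The less price-elastic side of the market bears the larger share of a per-unit tax.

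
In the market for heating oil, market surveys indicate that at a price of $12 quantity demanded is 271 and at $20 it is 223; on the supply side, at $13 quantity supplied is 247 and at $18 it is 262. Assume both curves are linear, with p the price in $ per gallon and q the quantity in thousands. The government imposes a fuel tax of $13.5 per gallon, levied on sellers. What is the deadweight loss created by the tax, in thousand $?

Demand slope: (223 − 271)/(20 − 12) = -6, so qd = 343 − 6p.
Supply slope: (262 − 247)/(18 − 13) = 3, so qs = 3p + 208.
Before the tax: set 343 − 6p = 3p + 208 → p* = $15, q* = 253.
With the tax collected from sellers, supply shifts: qs = 3(p − 13.5) + 208.
New equilibrium: buyers pay $19.5, sellers receive $6, q = 226. (Wedge: pb − ps = 13.5.)
Quantity falls by |ΔQ| = |253 − 226| = 27.
DWL = ½ · t · |ΔQ| = ½ · 13.5 · 27 = $182.25.

Deadweight loss = $182.25 thousand.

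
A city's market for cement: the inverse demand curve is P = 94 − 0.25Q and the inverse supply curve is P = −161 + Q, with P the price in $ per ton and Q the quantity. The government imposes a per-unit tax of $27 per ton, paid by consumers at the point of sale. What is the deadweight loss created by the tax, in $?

Rewrite in direct form: Qd = 376 − 4P and Qs = P + 161.
Without the tax, 376 − 4P = P + 161 gives 5P = 215, so P* = $43 and Q* = 204.
With the tax collected from consumers, demand (in seller-price terms) shifts: Qd = 376 − 4(P + 27).
New equilibrium: consumers pay $48.4, producers receive $21.4, Q = 182.4. (Wedge: Pb − Ps = 27.)
Quantity falls by |ΔQ| = |204 − 182.4| = 21.6.
DWL = ½ · t · |ΔQ| = ½ · 27 · 21.6 = $291.6.

Deadweight loss = $291.6.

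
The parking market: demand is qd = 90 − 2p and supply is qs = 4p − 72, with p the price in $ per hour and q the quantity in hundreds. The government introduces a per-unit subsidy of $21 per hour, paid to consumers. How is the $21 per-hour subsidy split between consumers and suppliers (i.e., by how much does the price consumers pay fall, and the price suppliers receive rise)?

Before the subsidy: set 90 − 2p = 4p − 72 → p* = $27, q* = 36.
With a per-unit subsidy paid to consumers, each effectively pays p − 21, so demand becomes qd = 90 − 2(p − 21).
New equilibrium: consumers pay $13, suppliers receive $34, q = 64. (Wedge: pb − ps = −21.)
Gain to consumers: $14; to suppliers: $7. (They sum to $21.)

Consumers gain $14 per hour; suppliers gain $7 per hour.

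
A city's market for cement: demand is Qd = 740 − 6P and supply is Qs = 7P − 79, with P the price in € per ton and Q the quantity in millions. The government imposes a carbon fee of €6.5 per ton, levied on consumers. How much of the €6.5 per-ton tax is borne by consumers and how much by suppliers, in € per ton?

Consumers bear €3.5 per ton; suppliers bear €3 per ton.

Before the tax: set 740 − 6P = 7P − 79 → P* = €63, Q* = 362.
With the tax collected from consumers, demand (in seller-price terms) shifts: Qd = 740 − 6(P + 6.5).
Solving gives Q = 341 with consumers paying €66.5 and suppliers receiving €60 (the €6.5 wedge).
Burden on consumers: €3.5; on suppliers: €3. (They sum to €6.5.)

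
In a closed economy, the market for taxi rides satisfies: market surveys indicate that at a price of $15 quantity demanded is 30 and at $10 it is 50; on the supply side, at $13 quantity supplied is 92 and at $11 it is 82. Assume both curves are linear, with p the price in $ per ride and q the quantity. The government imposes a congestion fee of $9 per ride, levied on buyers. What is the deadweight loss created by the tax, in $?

Demand slope: (50 − 30)/(10 − 15) = -4, so qd = 90 − 4p.
Supply slope: (82 − 92)/(11 − 13) = 5, so qs = 5p + 27.
Without the tax, 90 − 4p = 5p + 27 gives 9p = 63, so p* = $7 and q* = 62.
With the tax collected from buyers, demand (in seller-price terms) shifts: qd = 90 − 4(p + 9).
New equilibrium: buyers pay $12, suppliers receive $3, q = 42. (Wedge: pb − ps = 9.)
Quantity falls by |ΔQ| = |62 − 42| = 20.
DWL = ½ · t · |ΔQ| = ½ · 9 · 20 = $90.

Deadweight loss = $90.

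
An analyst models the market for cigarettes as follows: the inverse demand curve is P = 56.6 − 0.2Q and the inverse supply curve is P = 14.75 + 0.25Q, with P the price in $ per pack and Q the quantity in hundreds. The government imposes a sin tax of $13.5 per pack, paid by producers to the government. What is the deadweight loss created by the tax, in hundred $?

Deadweight loss = $202.5 hundred.

Rewrite in direct form: Qd = 283 − 5P and Qs = 4P − 59.
Without the tax, 283 − 5P = 4P − 59 gives 9P = 342, so P* = $38 and Q* = 93.
With the tax collected from producers, supply shifts: Qs = 4(P − 13.5) − 59.
Solving gives Q = 63 with consumers paying $44 and producers receiving $30.5 (the $13.5 wedge).
Quantity falls by |ΔQ| = |93 − 63| = 30.
DWL = ½ · t · |ΔQ| = ½ · 13.5 · 30 = $202.5.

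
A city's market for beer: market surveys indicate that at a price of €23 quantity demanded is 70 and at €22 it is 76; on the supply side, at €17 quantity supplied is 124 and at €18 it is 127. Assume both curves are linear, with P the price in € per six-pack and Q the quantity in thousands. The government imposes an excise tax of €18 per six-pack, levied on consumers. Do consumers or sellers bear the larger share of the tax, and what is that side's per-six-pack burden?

Sellers bear the larger share: €12 per six-pack.

Demand slope: (76 − 70)/(22 − 23) = -6, so Qd = 208 − 6P.
Supply slope: (127 − 124)/(18 − 17) = 3, so Qs = 3P + 73.
Without the tax, 208 − 6P = 3P + 73 gives 9P = 135, so P* = €15 and Q* = 118.
With the tax collected from consumers, demand (in seller-price terms) shifts: Qd = 208 − 6(P + 18).
New equilibrium: consumers pay €21, sellers receive €3, Q = 82. (Wedge: Pb − Ps = 18.)
Per-six-pack burden: consumers €6, sellers €12.
Sellers take the larger share because supply is less price-elastic here (demand slope 6 vs supply slope 3).
The less price-elastic side of the market bears the larger share of a per-unit tax.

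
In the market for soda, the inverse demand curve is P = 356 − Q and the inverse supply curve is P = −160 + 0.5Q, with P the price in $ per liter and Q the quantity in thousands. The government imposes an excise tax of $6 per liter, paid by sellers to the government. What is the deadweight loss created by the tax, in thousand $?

Rewrite in direct form: Qd = 356 − P and Qs = 2P + 320.
Without the tax, 356 − P = 2P + 320 gives 3P = 36, so P* = $12 and Q* = 344.
With the tax collected from sellers, supply shifts: Qs = 2(P − 6) + 320.
New equilibrium: buyers pay $16, sellers receive $10, Q = 340. (Wedge: Pb − Ps = 6.)
Quantity falls by |ΔQ| = |344 − 340| = 4.
DWL = ½ · t · |ΔQ| = ½ · 6 · 4 = $12.

Deadweight loss = $12 thousand.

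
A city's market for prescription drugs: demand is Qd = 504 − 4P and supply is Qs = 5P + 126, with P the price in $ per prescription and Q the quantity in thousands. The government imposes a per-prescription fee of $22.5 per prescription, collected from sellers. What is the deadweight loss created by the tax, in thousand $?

Deadweight loss = $562.5 thousand.

Without the tax, 504 − 4P = 5P + 126 gives 9P = 378, so P* = $42 and Q* = 336.
With the tax collected from sellers, supply shifts: Qs = 5(P − 22.5) + 126.
Solving gives Q = 286 with consumers paying $54.5 and sellers receiving $32 (the $22.5 wedge).
Quantity falls by |ΔQ| = |336 − 286| = 50.
DWL = ½ · t · |ΔQ| = ½ · 22.5 · 50 = $562.5.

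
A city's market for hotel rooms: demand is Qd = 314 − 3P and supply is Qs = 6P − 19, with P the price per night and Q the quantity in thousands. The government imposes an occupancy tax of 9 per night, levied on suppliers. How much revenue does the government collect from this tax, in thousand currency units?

Before the tax: set 314 − 3P = 6P − 19 → P* = 37, Q* = 203.
With the tax collected from suppliers, supply shifts: Qs = 6(P − 9) − 19.
New equilibrium: consumers pay 43, suppliers receive 34, Q = 185. (Wedge: Pb − Ps = 9.)
Revenue = t · Q = 9 · 185 = 1665.

Tax revenue = 1665 thousand.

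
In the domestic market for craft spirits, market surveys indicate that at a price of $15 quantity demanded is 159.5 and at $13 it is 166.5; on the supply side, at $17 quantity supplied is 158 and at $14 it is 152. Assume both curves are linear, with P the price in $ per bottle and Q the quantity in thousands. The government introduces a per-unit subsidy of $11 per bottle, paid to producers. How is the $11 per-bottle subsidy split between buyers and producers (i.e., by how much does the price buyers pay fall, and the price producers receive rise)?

Demand slope: (166.5 − 159.5)/(13 − 15) = -3.5, so Qd = 212 − 3.5P.
Supply slope: (152 − 158)/(14 − 17) = 2, so Qs = 2P + 124.
Without the subsidy, 212 − 3.5P = 2P + 124 gives 5.5P = 88, so P* = $16 and Q* = 156.
With a per-unit subsidy paid to producers, each receives P + 11 per unit sold, so supply becomes Qs = 2(P + 11) + 124.
Solving gives Q = 170 with buyers paying $12 and producers receiving $23 (the $11 wedge).
Gain to buyers: $4; to producers: $7. (They sum to $11.)

Buyers gain $4 per bottle; producers gain $7 per bottle.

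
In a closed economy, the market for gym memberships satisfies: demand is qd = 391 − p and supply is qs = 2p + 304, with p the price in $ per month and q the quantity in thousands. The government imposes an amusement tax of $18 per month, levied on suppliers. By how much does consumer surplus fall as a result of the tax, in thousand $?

Before the tax: set 391 − p = 2p + 304 → p* = $29, q* = 362.
With the tax collected from suppliers, supply shifts: qs = 2(p − 18) + 304.
Solving gives q = 350 with consumers paying $41 and suppliers receiving $23 (the $18 wedge).
ΔCS is the trapezoid between Q = 350 and Q = 362 of height $12: ½ · (362 + 350) · 12 = $4272.

Consumer surplus falls by $4272 thousand.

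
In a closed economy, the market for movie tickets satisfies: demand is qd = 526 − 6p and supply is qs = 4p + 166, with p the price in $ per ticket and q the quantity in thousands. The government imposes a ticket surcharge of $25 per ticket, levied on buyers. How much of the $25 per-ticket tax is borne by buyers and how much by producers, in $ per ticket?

Buyers bear $10 per ticket; producers bear $15 per ticket.

Before the tax: set 526 − 6p = 4p + 166 → p* = $36, q* = 310.
With the tax collected from buyers, demand (in seller-price terms) shifts: qd = 526 − 6(p + 25).
New equilibrium: buyers pay $46, producers receive $21, q = 250. (Wedge: pb − ps = 25.)
Burden on buyers: $10; on producers: $15. (They sum to $25.)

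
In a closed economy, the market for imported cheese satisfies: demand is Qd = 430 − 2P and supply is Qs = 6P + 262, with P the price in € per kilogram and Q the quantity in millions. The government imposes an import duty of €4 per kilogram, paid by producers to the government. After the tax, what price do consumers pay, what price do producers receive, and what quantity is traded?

Consumers pay €24; producers receive €20; quantity = 382.

Without the tax, 430 − 2P = 6P + 262 gives 8P = 168, so P* = €21 and Q* = 388.
With the tax collected from producers, supply shifts: Qs = 6(P − 4) + 262.
Solving gives Q = 382 with consumers paying €24 and producers receiving €20 (the €4 wedge).
The less price-elastic side of the market bears the larger share of a per-unit tax.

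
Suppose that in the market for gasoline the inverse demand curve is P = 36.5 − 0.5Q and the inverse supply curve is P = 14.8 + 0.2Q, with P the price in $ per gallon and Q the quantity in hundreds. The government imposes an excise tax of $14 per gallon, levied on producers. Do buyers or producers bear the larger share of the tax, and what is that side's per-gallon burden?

Inverting to Q(P) form: Qd = 73 − 2P; Qs = 5P − 74.
Without the tax, 73 − 2P = 5P − 74 gives 7P = 147, so P* = $21 and Q* = 31.
With the tax collected from producers, supply shifts: Qs = 5(P − 14) − 74.
Solving gives Q = 11 with buyers paying $31 and producers receiving $17 (the $14 wedge).
Per-gallon burden: buyers $10, producers $4.
Buyers take the larger share because demand is less price-elastic here (demand slope 2 vs supply slope 5).

Buyers bear the larger share: $10 per gallon.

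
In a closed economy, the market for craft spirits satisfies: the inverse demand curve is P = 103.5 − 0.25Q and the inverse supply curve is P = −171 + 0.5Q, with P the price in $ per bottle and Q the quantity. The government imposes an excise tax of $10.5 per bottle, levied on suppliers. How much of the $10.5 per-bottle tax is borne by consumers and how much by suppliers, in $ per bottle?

Consumers bear $3.5 per bottle; suppliers bear $7 per bottle.

Rewrite in direct form: Qd = 414 − 4P and Qs = 2P + 342.
Before the tax: set 414 − 4P = 2P + 342 → P* = $12, Q* = 366.
With the tax collected from suppliers, supply shifts: Qs = 2(P − 10.5) + 342.
Solving gives Q = 352 with consumers paying $15.5 and suppliers receiving $5 (the $10.5 wedge).
Burden on consumers: $3.5; on suppliers: $7. (They sum to $10.5.)
The less price-elastic side of the market bears the larger share of a per-unit tax.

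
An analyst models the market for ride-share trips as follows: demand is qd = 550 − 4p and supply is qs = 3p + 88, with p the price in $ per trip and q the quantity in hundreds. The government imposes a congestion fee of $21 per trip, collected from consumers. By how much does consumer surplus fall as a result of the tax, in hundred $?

Without the tax, 550 − 4p = 3p + 88 gives 7p = 462, so p* = $66 and q* = 286.
With the tax collected from consumers, demand (in seller-price terms) shifts: qd = 550 − 4(p + 21).
New equilibrium: consumers pay $75, sellers receive $54, q = 250. (Wedge: pb − ps = 21.)
ΔCS is the trapezoid between Q = 250 and Q = 286 of height $9: ½ · (286 + 250) · 9 = $2412.

Consumer surplus falls by $2412 hundred.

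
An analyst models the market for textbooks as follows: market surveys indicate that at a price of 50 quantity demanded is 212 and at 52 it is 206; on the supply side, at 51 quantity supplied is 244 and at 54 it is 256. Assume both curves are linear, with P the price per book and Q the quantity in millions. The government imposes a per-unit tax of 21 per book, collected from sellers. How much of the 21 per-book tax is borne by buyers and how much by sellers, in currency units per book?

Demand slope: (206 − 212)/(52 − 50) = -3, so Qd = 362 − 3P.
Supply slope: (256 − 244)/(54 − 51) = 4, so Qs = 4P + 40.
Without the tax, 362 − 3P = 4P + 40 gives 7P = 322, so P* = 46 and Q* = 224.
With the tax collected from sellers, supply shifts: Qs = 4(P − 21) + 40.
Solving gives Q = 188 with buyers paying 58 and sellers receiving 37 (the 21 wedge).
Burden on buyers: 12; on sellers: 9. (They sum to 21.)
The less price-elastic side of the market bears the larger share of a per-unit tax.

Buyers bear 12 per book; sellers bear 9 per book.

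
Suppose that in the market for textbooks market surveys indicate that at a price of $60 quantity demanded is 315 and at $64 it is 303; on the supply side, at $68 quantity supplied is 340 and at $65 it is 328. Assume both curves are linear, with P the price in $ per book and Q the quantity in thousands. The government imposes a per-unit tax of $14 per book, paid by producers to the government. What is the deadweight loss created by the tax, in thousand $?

Demand slope: (303 − 315)/(64 − 60) = -3, so Qd = 495 − 3P.
Supply slope: (328 − 340)/(65 − 68) = 4, so Qs = 4P + 68.
Without the tax, 495 − 3P = 4P + 68 gives 7P = 427, so P* = $61 and Q* = 312.
With the tax collected from producers, supply shifts: Qs = 4(P − 14) + 68.
Solving gives Q = 288 with consumers paying $69 and producers receiving $55 (the $14 wedge).
Quantity falls by |ΔQ| = |312 − 288| = 24.
DWL = ½ · t · |ΔQ| = ½ · 14 · 24 = $168.

Deadweight loss = $168 thousand.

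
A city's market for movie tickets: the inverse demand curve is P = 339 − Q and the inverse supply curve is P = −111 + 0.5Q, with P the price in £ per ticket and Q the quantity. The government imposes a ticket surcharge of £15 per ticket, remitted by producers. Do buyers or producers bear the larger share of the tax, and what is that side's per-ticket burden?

Buyers bear the larger share: £10 per ticket.

Inverting to Q(P) form: Qd = 339 − P; Qs = 2P + 222.
Without the tax, 339 − P = 2P + 222 gives 3P = 117, so P* = £39 and Q* = 300.
With the tax collected from producers, supply shifts: Qs = 2(P − 15) + 222.
Solving gives Q = 290 with buyers paying £49 and producers receiving £34 (the £15 wedge).
Per-ticket burden: buyers £10, producers £5.
Buyers take the larger share because demand is less price-elastic here (demand slope 1 vs supply slope 2).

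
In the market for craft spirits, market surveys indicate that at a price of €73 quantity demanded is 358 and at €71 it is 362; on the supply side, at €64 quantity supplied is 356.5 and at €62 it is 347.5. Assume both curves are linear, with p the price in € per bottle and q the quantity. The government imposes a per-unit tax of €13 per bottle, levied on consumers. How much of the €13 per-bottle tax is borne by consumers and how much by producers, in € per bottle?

Consumers bear €9 per bottle; producers bear €4 per bottle.

Demand slope: (362 − 358)/(71 − 73) = -2, so qd = 504 − 2p.
Supply slope: (347.5 − 356.5)/(62 − 64) = 4.5, so qs = 4.5p + 68.5.
Before the tax: set 504 − 2p = 4.5p + 68.5 → p* = €67, q* = 370.
With the tax collected from consumers, demand (in seller-price terms) shifts: qd = 504 − 2(p + 13).
New equilibrium: consumers pay €76, producers receive €63, q = 352. (Wedge: pb − ps = 13.)
Burden on consumers: €9; on producers: €4. (They sum to €13.)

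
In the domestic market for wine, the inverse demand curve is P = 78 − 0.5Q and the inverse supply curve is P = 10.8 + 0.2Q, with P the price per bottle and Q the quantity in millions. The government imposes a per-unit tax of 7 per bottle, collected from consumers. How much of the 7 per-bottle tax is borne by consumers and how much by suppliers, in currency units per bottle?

Rewrite in direct form: Qd = 156 − 2P and Qs = 5P − 54.
Without the tax, 156 − 2P = 5P − 54 gives 7P = 210, so P* = 30 and Q* = 96.
With the tax collected from consumers, demand (in seller-price terms) shifts: Qd = 156 − 2(P + 7).
Solving gives Q = 86 with consumers paying 35 and suppliers receiving 28 (the 7 wedge).
Burden on consumers: 5; on suppliers: 2. (They sum to 7.)

Consumers bear 5 per bottle; suppliers bear 2 per bottle.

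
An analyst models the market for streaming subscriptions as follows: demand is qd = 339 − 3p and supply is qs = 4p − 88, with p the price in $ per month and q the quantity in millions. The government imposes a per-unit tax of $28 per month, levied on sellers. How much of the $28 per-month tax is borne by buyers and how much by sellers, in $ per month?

Buyers bear $16 per month; sellers bear $12 per month.

Without the tax, 339 − 3p = 4p − 88 gives 7p = 427, so p* = $61 and q* = 156.
With the tax collected from sellers, supply shifts: qs = 4(p − 28) − 88.
New equilibrium: buyers pay $77, sellers receive $49, q = 108. (Wedge: pb − ps = 28.)
Burden on buyers: $16; on sellers: $12. (They sum to $28.)
The less price-elastic side of the market bears the larger share of a per-unit tax.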